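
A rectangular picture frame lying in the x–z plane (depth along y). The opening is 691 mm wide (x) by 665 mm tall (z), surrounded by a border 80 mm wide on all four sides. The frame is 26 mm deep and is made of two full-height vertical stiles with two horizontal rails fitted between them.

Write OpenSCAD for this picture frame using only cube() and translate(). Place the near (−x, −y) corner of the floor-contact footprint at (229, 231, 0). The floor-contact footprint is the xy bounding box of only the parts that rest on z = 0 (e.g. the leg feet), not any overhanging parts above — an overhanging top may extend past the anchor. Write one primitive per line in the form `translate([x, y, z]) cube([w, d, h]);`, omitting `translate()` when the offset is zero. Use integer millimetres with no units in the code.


translate([229, 231, 0]) cube([80, 26, 825]);
translate([1000, 231, 0]) cube([80, 26, 825]);
translate([309, 231, 0]) cube([691, 26, 80]);
translate([309, 231, 745]) cube([691, 26, 80]);


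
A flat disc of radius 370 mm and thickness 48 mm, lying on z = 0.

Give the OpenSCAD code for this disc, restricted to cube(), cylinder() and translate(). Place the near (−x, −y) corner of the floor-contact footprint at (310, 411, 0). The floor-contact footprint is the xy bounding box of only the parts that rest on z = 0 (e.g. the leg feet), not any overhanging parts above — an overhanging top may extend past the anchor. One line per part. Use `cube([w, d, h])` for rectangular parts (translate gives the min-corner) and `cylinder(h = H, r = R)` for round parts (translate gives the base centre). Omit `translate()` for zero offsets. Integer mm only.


translate([680, 781, 0]) cylinder(h = 48, r = 370);


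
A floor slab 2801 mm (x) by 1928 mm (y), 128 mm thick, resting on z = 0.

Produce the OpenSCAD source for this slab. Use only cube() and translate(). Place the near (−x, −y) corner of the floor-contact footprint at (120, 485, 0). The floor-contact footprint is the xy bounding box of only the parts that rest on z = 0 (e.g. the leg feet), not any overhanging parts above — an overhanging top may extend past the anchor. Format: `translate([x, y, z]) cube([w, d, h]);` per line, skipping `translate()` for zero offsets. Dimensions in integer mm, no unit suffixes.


translate([120, 485, 0]) cube([2801, 1928, 128]);


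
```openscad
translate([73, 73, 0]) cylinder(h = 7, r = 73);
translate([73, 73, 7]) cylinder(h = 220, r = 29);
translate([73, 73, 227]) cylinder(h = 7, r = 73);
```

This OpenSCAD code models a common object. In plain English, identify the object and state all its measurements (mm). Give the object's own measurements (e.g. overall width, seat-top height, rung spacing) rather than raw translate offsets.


A spool: two coaxial disc flanges of radius 73 mm and thickness 7 mm, joined by a core cylinder of radius 29 mm and height 220 mm. The lower flange rests on z = 0 and the three cylinders share a vertical axis.


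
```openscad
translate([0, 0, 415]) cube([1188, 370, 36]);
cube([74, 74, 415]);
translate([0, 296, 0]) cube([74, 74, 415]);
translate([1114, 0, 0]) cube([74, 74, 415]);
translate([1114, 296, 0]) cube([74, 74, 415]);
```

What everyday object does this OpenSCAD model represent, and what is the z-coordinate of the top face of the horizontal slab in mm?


A bench. The seat-top height is 451 mm.

A long slab on four corner posts — a bench. The slab sits at z = 415 with thickness 36, so the top is 415 + 36 = 451 mm.


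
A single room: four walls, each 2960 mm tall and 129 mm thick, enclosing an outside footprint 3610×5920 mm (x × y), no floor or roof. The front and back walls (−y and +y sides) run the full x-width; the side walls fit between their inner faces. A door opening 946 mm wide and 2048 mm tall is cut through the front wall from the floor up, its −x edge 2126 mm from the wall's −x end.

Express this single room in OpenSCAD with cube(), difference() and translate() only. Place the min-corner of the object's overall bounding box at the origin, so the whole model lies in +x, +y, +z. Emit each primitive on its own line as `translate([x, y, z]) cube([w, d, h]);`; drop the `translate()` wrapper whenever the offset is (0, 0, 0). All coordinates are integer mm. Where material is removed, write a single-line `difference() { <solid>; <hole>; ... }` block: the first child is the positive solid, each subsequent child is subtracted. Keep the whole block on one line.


difference() { cube([3610, 129, 2960]); translate([2126, 0, 0]) cube([946, 129, 2048]); }
translate([0, 5791, 0]) cube([3610, 129, 2960]);
translate([0, 129, 0]) cube([129, 5662, 2960]);
translate([3481, 129, 0]) cube([129, 5662, 2960]);


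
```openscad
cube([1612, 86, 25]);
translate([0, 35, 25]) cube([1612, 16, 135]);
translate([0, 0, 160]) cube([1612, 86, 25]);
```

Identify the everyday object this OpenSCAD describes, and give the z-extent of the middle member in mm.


An I-beam. The web height is 135 mm.

Two wide flanges with a thin centred web — an I-beam. Overall 185 mm minus two 25 mm flanges gives a web of 185 − 2·25 = 135 mm.


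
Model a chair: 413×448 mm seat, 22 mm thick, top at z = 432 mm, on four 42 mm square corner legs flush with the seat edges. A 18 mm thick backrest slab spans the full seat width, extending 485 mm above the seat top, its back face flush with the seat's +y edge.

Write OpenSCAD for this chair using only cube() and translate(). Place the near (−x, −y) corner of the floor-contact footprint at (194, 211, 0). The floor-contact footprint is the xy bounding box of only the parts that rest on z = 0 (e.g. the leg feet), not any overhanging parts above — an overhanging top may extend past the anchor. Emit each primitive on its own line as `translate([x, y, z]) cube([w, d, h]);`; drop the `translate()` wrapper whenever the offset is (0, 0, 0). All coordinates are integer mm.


// leg_h = 432 - 22 = 410
translate([194, 211, 410]) cube([413, 448, 22]);
translate([194, 211, 0]) cube([42, 42, 410]);
translate([565, 211, 0]) cube([42, 42, 410]);
translate([194, 617, 0]) cube([42, 42, 410]);
translate([565, 617, 0]) cube([42, 42, 410]);
translate([194, 641, 432]) cube([413, 18, 485]);


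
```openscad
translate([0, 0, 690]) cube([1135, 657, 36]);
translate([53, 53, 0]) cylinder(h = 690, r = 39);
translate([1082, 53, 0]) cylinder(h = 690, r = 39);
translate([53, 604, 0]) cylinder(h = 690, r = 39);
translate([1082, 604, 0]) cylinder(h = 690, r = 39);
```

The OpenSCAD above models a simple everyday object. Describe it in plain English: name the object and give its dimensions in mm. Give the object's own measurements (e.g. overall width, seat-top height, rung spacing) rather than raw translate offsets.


A rectangular dining table. The top is 1135×657×36 mm with its upper surface at z = 726 mm. It stands on four round legs of 78 mm diameter, each leg's bounding box inset 14 mm from the nearest pair of top edges, running from the floor to the underside of the top.


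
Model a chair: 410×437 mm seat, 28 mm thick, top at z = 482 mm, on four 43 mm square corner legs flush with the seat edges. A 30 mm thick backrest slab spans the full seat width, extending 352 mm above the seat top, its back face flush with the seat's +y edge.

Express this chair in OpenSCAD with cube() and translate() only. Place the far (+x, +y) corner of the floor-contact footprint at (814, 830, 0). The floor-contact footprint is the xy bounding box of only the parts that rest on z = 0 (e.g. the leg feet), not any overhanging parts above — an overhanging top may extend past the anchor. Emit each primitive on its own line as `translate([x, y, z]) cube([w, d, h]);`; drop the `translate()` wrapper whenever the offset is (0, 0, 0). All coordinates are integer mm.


translate([404, 393, 454]) cube([410, 437, 28]);
translate([404, 393, 0]) cube([43, 43, 454]);
translate([771, 393, 0]) cube([43, 43, 454]);
translate([404, 787, 0]) cube([43, 43, 454]);
translate([771, 787, 0]) cube([43, 43, 454]);
translate([404, 800, 482]) cube([410, 30, 352]);


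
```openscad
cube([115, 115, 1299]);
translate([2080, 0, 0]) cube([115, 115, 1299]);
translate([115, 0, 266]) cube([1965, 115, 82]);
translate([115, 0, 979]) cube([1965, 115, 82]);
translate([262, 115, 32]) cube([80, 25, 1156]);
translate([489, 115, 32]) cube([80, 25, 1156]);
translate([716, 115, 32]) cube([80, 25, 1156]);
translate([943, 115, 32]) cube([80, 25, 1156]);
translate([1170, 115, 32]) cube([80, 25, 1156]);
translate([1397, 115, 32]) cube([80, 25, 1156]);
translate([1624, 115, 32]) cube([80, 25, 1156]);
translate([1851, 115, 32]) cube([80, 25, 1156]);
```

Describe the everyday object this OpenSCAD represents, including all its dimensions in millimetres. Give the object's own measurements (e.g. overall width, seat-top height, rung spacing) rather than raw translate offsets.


A fence section. Two 115×115 mm posts, 1299 mm tall, stand on the floor with a clear span of 1965 mm between their inner faces. Two horizontal rails of 115×82 mm section span the gap between the posts with their undersides at z = 266 mm and z = 979 mm, flush with the posts' −y face. 8 pickets, each 80 mm wide, 25 mm thick and 1156 mm tall, are fixed to the +y face of the rails with their bottoms at z = 32 mm, spaced across the span with a 147 mm gap after the −x post and between neighbouring pickets, with 149 mm left before the +x post.


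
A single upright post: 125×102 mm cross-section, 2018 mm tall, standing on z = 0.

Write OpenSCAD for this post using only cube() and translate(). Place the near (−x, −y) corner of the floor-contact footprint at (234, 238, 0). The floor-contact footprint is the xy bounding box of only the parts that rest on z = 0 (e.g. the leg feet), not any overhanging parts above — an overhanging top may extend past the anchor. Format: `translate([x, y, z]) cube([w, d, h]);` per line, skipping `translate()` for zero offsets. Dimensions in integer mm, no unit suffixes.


translate([234, 238, 0]) cube([125, 102, 2018]);


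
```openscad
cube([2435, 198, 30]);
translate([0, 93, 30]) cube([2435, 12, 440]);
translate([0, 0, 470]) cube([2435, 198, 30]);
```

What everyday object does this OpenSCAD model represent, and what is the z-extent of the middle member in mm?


An I-beam. The web height is 440 mm.

Two wide flanges with a thin centred web — an I-beam. Overall 500 mm minus two 30 mm flanges gives a web of 500 − 2·30 = 440 mm.


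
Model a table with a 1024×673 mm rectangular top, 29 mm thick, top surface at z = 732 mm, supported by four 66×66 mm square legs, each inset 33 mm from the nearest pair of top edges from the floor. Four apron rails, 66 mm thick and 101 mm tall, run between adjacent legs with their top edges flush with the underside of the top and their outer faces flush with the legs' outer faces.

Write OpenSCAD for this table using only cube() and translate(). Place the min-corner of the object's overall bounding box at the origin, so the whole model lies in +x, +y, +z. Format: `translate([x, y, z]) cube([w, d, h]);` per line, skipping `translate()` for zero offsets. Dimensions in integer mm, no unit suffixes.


translate([0, 0, 703]) cube([1024, 673, 29]);
translate([33, 33, 0]) cube([66, 66, 703]);
translate([925, 33, 0]) cube([66, 66, 703]);
translate([33, 574, 0]) cube([66, 66, 703]);
translate([925, 574, 0]) cube([66, 66, 703]);
translate([99, 33, 602]) cube([826, 66, 101]);
translate([99, 574, 602]) cube([826, 66, 101]);
translate([33, 99, 602]) cube([66, 475, 101]);
translate([925, 99, 602]) cube([66, 475, 101]);


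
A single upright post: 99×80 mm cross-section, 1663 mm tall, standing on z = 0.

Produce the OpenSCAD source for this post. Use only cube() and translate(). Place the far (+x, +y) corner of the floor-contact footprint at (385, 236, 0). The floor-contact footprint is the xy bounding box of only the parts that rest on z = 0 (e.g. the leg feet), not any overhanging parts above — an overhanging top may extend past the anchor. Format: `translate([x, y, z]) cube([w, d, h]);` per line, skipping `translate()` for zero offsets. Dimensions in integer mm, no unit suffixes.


translate([286, 156, 0]) cube([99, 80, 1663]);


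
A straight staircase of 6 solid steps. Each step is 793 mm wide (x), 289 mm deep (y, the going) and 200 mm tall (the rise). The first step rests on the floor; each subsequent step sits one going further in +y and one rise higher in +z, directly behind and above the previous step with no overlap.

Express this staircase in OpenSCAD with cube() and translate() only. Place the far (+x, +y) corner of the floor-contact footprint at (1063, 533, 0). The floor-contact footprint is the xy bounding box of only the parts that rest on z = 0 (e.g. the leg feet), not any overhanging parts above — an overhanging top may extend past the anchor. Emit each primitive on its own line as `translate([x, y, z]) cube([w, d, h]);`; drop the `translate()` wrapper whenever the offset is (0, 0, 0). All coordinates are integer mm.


translate([270, 244, 0]) cube([793, 289, 200]);
translate([270, 533, 200]) cube([793, 289, 200]);
translate([270, 822, 400]) cube([793, 289, 200]);
translate([270, 1111, 600]) cube([793, 289, 200]);
translate([270, 1400, 800]) cube([793, 289, 200]);
translate([270, 1689, 1000]) cube([793, 289, 200]);


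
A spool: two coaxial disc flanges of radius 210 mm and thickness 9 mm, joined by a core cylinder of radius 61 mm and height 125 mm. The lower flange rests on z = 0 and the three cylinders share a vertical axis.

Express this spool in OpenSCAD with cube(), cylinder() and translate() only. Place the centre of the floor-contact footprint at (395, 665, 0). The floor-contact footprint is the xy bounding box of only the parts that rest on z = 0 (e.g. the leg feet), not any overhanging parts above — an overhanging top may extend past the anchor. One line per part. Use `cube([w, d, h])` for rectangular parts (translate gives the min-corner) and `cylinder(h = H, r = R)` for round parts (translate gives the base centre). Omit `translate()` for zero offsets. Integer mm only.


translate([395, 665, 0]) cylinder(h = 9, r = 210);
translate([395, 665, 9]) cylinder(h = 125, r = 61);
translate([395, 665, 134]) cylinder(h = 9, r = 210);


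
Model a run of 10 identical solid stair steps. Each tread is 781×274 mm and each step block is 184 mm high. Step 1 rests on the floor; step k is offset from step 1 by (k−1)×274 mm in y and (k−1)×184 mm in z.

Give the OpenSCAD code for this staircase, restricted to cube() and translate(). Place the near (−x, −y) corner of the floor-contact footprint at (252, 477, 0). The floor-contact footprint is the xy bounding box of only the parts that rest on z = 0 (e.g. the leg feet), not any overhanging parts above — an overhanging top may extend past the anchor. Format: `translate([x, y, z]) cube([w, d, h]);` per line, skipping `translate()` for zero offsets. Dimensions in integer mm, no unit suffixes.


translate([252, 477, 0]) cube([781, 274, 184]);
translate([252, 751, 184]) cube([781, 274, 184]);
translate([252, 1025, 368]) cube([781, 274, 184]);
translate([252, 1299, 552]) cube([781, 274, 184]);
translate([252, 1573, 736]) cube([781, 274, 184]);
translate([252, 1847, 920]) cube([781, 274, 184]);
translate([252, 2121, 1104]) cube([781, 274, 184]);
translate([252, 2395, 1288]) cube([781, 274, 184]);
translate([252, 2669, 1472]) cube([781, 274, 184]);
translate([252, 2943, 1656]) cube([781, 274, 184]);


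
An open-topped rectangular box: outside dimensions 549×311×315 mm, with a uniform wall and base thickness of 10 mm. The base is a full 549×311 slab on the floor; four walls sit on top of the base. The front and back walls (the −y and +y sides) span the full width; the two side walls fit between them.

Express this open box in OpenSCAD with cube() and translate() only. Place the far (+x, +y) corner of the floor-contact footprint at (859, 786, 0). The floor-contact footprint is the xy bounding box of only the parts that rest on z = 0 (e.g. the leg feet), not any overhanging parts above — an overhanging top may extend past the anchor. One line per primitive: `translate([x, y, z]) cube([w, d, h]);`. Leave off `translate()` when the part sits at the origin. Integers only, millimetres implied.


translate([310, 475, 0]) cube([549, 311, 10]);
translate([310, 475, 10]) cube([549, 10, 305]);
translate([310, 776, 10]) cube([549, 10, 305]);
translate([310, 485, 10]) cube([10, 291, 305]);
translate([849, 485, 10]) cube([10, 291, 305]);


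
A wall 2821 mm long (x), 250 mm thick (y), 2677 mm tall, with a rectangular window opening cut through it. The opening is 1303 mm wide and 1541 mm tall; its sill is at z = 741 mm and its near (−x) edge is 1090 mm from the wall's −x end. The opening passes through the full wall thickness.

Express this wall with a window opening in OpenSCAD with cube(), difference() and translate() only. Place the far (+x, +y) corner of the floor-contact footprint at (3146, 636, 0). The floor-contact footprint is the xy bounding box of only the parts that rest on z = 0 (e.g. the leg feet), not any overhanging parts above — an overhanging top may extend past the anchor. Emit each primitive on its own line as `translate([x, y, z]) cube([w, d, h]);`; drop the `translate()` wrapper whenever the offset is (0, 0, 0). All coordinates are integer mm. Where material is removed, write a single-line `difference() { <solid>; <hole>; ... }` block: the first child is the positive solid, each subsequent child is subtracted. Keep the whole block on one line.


difference() { translate([325, 386, 0]) cube([2821, 250, 2677]); translate([1415, 386, 741]) cube([1303, 250, 1541]); }


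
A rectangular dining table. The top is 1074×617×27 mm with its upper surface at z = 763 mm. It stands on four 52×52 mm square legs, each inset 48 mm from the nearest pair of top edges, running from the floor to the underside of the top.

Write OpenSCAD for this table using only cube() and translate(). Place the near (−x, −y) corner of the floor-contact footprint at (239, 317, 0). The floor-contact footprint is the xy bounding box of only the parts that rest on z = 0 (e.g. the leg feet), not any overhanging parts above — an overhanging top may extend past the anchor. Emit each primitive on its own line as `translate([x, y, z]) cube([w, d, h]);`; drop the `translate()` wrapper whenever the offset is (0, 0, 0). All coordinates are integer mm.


translate([191, 269, 736]) cube([1074, 617, 27]);
translate([239, 317, 0]) cube([52, 52, 736]);
translate([1165, 317, 0]) cube([52, 52, 736]);
translate([239, 786, 0]) cube([52, 52, 736]);
translate([1165, 786, 0]) cube([52, 52, 736]);


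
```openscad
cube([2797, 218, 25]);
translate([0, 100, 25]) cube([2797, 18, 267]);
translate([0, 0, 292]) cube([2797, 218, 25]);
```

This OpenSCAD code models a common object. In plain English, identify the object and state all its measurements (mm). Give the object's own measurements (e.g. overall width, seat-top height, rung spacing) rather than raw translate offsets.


An I-beam lying along x, 2797 mm long. Overall section height 317 mm. Two flanges 218 mm wide (y) and 25 mm thick, one on the floor and one at the top; a web 18 mm thick runs between them, centred on the flange width.


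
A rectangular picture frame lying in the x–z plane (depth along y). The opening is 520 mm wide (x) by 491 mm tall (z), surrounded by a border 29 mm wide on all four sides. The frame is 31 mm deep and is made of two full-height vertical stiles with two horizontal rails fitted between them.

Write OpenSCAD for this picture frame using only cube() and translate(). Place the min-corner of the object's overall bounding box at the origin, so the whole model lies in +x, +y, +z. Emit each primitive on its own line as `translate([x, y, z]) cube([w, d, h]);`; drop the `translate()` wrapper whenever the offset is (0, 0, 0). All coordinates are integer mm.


cube([29, 31, 549]);
translate([549, 0, 0]) cube([29, 31, 549]);
translate([29, 0, 0]) cube([520, 31, 29]);
translate([29, 0, 520]) cube([520, 31, 29]);


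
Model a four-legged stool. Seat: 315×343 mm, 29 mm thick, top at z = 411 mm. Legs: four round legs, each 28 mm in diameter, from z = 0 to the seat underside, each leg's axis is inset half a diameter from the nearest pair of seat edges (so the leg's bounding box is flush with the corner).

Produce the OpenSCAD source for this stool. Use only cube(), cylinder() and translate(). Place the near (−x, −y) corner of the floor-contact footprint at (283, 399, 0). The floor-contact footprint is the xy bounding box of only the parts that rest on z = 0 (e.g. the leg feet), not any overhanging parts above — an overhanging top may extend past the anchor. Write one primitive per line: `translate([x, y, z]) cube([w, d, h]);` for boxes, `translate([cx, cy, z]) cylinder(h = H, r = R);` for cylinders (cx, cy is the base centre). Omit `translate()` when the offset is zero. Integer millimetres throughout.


// leg_h = 411 - 29 = 382
translate([283, 399, 382]) cube([315, 343, 29]);
translate([297, 413, 0]) cylinder(h = 382, r = 14);
translate([584, 413, 0]) cylinder(h = 382, r = 14);
translate([297, 728, 0]) cylinder(h = 382, r = 14);
translate([584, 728, 0]) cylinder(h = 382, r = 14);


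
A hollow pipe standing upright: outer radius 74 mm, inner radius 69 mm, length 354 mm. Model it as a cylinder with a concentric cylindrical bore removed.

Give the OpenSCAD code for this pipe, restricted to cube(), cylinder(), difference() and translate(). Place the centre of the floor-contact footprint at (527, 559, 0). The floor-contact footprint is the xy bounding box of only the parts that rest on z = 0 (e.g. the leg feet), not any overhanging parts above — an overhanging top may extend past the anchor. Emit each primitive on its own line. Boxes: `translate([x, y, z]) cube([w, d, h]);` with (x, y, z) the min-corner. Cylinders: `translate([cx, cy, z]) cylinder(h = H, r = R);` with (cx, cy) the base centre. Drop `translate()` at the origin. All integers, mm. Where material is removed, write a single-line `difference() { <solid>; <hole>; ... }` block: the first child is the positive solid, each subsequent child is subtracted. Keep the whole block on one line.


difference() { translate([527, 559, 0]) cylinder(h = 354, r = 74); translate([527, 559, 0]) cylinder(h = 354, r = 69); }


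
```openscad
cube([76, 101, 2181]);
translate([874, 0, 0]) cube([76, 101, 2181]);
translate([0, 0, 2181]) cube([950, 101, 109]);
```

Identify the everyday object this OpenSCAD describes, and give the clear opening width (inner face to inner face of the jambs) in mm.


A door frame. The clear opening width is 798 mm.

Two 2181 mm tall posts with a header on top — a door frame. The left jamb is 76 mm wide at x = 0; the right jamb starts at x = 874. The clear opening is 874 − 76 = 798 mm.


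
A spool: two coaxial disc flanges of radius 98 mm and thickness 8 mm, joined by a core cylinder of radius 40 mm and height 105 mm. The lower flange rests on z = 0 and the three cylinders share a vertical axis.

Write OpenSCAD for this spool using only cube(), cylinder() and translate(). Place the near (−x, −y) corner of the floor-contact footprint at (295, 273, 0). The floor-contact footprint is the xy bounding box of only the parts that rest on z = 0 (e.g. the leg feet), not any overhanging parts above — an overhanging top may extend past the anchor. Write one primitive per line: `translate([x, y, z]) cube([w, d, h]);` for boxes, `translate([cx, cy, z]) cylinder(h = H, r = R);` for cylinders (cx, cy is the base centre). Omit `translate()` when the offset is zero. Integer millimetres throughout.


translate([393, 371, 0]) cylinder(h = 8, r = 98);
translate([393, 371, 8]) cylinder(h = 105, r = 40);
translate([393, 371, 113]) cylinder(h = 8, r = 98);


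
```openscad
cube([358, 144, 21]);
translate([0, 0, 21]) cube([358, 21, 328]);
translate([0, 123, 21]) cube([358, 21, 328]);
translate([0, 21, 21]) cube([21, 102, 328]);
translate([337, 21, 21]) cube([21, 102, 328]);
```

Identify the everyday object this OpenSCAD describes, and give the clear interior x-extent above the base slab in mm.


An open box. The internal width is 316 mm.

A 358×144 base slab with four walls standing on it — an open box. The base is 358 mm wide and the walls are 21 mm thick, so the internal width is 358 − 2 × 21 = 316 mm.


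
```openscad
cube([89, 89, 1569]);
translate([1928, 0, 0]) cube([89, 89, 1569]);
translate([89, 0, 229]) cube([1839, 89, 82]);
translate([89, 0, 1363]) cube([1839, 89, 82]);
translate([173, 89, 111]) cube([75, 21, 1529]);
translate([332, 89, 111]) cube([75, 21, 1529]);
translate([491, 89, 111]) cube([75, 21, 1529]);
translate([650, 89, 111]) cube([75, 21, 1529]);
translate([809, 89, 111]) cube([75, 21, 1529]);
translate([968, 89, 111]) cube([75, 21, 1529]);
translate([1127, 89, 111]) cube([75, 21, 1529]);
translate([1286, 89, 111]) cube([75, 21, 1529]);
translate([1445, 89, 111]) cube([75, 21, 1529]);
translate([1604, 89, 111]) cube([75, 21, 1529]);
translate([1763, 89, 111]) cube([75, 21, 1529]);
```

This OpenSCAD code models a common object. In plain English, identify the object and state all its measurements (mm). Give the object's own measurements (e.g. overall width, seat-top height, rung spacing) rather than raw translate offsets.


A fence section. Two 89×89 mm posts, 1569 mm tall, stand on the floor with a clear span of 1839 mm between their inner faces. Two horizontal rails of 89×82 mm section span the gap between the posts with their undersides at z = 229 mm and z = 1363 mm, flush with the posts' −y face. 11 pickets, each 75 mm wide, 21 mm thick and 1529 mm tall, are fixed to the +y face of the rails with their bottoms at z = 111 mm, spaced across the span with a 84 mm gap after the −x post and between neighbouring pickets, with 90 mm left before the +x post.


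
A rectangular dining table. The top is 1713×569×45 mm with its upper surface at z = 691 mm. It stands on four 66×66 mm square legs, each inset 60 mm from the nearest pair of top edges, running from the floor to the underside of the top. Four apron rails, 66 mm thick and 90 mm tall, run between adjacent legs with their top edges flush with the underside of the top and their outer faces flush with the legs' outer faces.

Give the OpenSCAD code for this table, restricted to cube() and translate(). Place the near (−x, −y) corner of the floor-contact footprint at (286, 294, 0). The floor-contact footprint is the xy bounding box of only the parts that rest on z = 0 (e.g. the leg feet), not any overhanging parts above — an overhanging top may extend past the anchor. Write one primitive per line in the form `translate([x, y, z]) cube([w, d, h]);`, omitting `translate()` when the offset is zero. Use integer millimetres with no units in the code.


translate([226, 234, 646]) cube([1713, 569, 45]);
translate([286, 294, 0]) cube([66, 66, 646]);
translate([1813, 294, 0]) cube([66, 66, 646]);
translate([286, 677, 0]) cube([66, 66, 646]);
translate([1813, 677, 0]) cube([66, 66, 646]);
translate([352, 294, 556]) cube([1461, 66, 90]);
translate([352, 677, 556]) cube([1461, 66, 90]);
translate([286, 360, 556]) cube([66, 317, 90]);
translate([1813, 360, 556]) cube([66, 317, 90]);


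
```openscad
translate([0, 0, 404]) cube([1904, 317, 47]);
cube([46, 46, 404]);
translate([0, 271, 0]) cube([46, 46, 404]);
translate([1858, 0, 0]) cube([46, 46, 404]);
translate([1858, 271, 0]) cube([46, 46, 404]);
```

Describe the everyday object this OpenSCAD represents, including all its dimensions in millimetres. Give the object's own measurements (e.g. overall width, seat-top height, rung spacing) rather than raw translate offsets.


A long wooden bench with a 1904 mm (x) × 317 mm (y) seat, 47 mm thick, its top surface 451 mm above the floor. Four 46 mm square legs at the seat corners, flush with the edges, run from z = 0 to the seat underside.


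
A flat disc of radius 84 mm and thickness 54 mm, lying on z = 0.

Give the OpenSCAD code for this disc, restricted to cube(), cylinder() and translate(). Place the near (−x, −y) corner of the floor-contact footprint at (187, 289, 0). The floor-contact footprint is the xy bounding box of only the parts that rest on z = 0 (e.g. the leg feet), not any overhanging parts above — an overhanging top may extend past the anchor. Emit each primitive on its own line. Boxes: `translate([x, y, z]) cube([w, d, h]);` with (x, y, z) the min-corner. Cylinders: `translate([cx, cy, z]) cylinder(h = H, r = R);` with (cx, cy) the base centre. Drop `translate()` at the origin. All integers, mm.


translate([271, 373, 0]) cylinder(h = 54, r = 84);


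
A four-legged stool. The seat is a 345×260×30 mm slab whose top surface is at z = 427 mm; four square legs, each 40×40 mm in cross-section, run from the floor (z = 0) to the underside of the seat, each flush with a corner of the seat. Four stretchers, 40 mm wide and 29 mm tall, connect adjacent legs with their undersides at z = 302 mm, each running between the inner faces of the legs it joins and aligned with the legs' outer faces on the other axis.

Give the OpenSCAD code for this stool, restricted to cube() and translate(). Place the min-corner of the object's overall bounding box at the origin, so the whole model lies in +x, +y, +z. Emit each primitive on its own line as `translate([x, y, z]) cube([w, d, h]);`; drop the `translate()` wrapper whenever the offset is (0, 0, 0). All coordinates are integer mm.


// leg_h = 427 - 30 = 397
// stretcher span = 345 - 2*40 = 265
translate([0, 0, 397]) cube([345, 260, 30]);
cube([40, 40, 397]);
translate([305, 0, 0]) cube([40, 40, 397]);
translate([0, 220, 0]) cube([40, 40, 397]);
translate([305, 220, 0]) cube([40, 40, 397]);
translate([40, 0, 302]) cube([265, 40, 29]);
translate([40, 220, 302]) cube([265, 40, 29]);
translate([0, 40, 302]) cube([40, 180, 29]);
translate([305, 40, 302]) cube([40, 180, 29]);


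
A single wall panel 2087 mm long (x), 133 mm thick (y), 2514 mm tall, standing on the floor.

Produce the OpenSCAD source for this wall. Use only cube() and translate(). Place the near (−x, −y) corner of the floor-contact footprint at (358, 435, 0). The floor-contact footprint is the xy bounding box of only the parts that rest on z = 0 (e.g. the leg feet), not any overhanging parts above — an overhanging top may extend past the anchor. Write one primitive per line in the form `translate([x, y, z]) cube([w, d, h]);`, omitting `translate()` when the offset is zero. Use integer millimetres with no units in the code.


translate([358, 435, 0]) cube([2087, 133, 2514]);


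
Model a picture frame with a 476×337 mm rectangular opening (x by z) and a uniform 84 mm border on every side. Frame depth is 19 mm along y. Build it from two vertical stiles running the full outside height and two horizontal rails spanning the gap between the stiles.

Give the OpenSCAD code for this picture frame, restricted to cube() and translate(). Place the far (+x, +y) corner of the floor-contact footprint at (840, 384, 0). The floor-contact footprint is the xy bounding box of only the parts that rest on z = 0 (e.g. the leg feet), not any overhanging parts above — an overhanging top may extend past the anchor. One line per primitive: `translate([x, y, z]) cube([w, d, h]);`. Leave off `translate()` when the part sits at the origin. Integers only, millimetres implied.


translate([196, 365, 0]) cube([84, 19, 505]);
translate([756, 365, 0]) cube([84, 19, 505]);
translate([280, 365, 0]) cube([476, 19, 84]);
translate([280, 365, 421]) cube([476, 19, 84]);


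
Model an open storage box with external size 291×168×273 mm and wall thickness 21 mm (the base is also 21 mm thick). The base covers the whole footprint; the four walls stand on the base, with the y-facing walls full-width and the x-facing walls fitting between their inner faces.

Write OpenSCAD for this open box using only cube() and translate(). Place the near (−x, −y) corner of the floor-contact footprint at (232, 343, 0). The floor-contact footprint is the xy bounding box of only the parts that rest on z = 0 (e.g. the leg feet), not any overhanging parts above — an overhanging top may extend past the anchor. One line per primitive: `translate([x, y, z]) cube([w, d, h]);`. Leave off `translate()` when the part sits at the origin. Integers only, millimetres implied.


translate([232, 343, 0]) cube([291, 168, 21]);
translate([232, 343, 21]) cube([291, 21, 252]);
translate([232, 490, 21]) cube([291, 21, 252]);
translate([232, 364, 21]) cube([21, 126, 252]);
translate([502, 364, 21]) cube([21, 126, 252]);


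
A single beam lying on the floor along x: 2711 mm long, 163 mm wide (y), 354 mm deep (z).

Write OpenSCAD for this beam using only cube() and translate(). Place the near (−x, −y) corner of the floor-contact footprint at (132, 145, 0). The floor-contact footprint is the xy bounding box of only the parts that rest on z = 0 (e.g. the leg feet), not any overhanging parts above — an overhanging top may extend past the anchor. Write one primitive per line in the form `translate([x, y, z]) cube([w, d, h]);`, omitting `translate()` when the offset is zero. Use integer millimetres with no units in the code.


translate([132, 145, 0]) cube([2711, 163, 354]);


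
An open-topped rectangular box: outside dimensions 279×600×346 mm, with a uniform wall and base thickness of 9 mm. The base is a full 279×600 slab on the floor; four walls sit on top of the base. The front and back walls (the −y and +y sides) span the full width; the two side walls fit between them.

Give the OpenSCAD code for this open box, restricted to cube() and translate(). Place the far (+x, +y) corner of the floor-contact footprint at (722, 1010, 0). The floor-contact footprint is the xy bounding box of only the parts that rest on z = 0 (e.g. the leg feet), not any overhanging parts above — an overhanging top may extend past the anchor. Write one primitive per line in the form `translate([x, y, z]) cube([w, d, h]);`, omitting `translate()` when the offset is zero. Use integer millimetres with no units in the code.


translate([443, 410, 0]) cube([279, 600, 9]);
translate([443, 410, 9]) cube([279, 9, 337]);
translate([443, 1001, 9]) cube([279, 9, 337]);
translate([443, 419, 9]) cube([9, 582, 337]);
translate([713, 419, 9]) cube([9, 582, 337]);


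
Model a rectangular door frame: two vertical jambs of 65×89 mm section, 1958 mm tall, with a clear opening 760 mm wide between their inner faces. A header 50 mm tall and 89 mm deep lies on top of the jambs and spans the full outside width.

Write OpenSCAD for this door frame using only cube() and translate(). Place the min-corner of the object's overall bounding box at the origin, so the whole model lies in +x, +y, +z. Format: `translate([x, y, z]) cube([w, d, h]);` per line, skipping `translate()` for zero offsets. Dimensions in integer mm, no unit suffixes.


cube([65, 89, 1958]);
translate([825, 0, 0]) cube([65, 89, 1958]);
translate([0, 0, 1958]) cube([890, 89, 50]);


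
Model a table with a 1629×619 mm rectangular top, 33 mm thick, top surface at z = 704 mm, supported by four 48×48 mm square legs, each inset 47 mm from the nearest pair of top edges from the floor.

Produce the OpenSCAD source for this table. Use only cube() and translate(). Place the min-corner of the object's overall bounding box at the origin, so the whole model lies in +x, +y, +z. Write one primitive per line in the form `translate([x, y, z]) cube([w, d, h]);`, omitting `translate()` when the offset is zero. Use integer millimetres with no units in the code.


translate([0, 0, 671]) cube([1629, 619, 33]);
translate([47, 47, 0]) cube([48, 48, 671]);
translate([1534, 47, 0]) cube([48, 48, 671]);
translate([47, 524, 0]) cube([48, 48, 671]);
translate([1534, 524, 0]) cube([48, 48, 671]);


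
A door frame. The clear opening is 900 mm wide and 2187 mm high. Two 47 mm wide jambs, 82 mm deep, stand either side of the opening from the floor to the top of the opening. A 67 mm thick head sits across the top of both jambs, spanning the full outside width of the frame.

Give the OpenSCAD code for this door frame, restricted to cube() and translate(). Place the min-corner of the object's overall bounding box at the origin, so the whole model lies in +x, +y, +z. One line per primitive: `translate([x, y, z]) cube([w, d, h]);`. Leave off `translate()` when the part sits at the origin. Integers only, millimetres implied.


cube([47, 82, 2187]);
translate([947, 0, 0]) cube([47, 82, 2187]);
translate([0, 0, 2187]) cube([994, 82, 67]);


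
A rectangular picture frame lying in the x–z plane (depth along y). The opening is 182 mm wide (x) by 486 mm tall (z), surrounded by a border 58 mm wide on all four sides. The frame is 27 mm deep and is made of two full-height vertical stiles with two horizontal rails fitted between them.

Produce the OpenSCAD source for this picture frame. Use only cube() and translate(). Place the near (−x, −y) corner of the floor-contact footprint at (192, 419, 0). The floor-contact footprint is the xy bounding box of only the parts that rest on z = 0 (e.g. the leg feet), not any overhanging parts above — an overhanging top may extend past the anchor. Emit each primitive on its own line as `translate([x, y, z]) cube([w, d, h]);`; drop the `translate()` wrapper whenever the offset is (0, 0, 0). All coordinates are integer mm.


translate([192, 419, 0]) cube([58, 27, 602]);
translate([432, 419, 0]) cube([58, 27, 602]);
translate([250, 419, 0]) cube([182, 27, 58]);
translate([250, 419, 544]) cube([182, 27, 58]);


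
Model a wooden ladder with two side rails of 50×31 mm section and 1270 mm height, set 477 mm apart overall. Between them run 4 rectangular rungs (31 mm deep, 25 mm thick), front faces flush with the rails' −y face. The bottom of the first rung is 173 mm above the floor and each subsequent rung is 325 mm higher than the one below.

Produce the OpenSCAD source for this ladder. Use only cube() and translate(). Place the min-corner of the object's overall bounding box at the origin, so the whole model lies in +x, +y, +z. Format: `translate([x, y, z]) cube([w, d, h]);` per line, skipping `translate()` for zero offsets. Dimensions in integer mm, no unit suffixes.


// rung span = 477 - 2*50 = 377
// rung[k] z = 173 + k*325
cube([50, 31, 1270]);
translate([427, 0, 0]) cube([50, 31, 1270]);
translate([50, 0, 173]) cube([377, 31, 25]);
translate([50, 0, 498]) cube([377, 31, 25]);
translate([50, 0, 823]) cube([377, 31, 25]);
translate([50, 0, 1148]) cube([377, 31, 25]);


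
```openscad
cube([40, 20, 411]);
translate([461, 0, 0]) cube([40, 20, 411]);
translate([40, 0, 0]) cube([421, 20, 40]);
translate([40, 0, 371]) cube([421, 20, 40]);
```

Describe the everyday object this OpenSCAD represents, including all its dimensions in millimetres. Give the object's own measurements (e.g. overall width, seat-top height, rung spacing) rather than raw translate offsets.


A rectangular picture frame lying in the x–z plane (depth along y). The opening is 421 mm wide (x) by 331 mm tall (z), surrounded by a border 40 mm wide on all four sides. The frame is 20 mm deep and is made of two full-height vertical stiles with two horizontal rails fitted between them.


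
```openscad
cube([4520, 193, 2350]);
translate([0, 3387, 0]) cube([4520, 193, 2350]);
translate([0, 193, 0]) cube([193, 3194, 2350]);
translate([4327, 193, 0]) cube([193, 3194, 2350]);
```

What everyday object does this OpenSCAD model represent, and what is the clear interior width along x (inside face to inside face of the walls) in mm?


A house (or room) frame. The interior width is 4134 mm.

Four 2350 mm walls enclosing a rectangle with no floor or roof — a room or house frame. Outside width is 4520 mm and wall thickness is 193 mm, so the interior width is 4520 − 2 × 193 = 4134 mm.


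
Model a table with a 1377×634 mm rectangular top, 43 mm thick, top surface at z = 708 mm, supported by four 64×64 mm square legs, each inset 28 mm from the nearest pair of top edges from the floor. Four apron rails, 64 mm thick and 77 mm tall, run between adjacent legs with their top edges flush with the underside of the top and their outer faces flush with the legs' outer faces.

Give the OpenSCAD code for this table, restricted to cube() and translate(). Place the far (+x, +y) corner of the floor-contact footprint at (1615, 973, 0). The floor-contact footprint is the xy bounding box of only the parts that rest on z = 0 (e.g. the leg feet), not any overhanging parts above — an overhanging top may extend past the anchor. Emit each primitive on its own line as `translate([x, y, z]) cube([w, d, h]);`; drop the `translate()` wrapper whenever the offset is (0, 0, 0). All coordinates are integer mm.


translate([266, 367, 665]) cube([1377, 634, 43]);
translate([294, 395, 0]) cube([64, 64, 665]);
translate([1551, 395, 0]) cube([64, 64, 665]);
translate([294, 909, 0]) cube([64, 64, 665]);
translate([1551, 909, 0]) cube([64, 64, 665]);
translate([358, 395, 588]) cube([1193, 64, 77]);
translate([358, 909, 588]) cube([1193, 64, 77]);
translate([294, 459, 588]) cube([64, 450, 77]);
translate([1551, 459, 588]) cube([64, 450, 77]);
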